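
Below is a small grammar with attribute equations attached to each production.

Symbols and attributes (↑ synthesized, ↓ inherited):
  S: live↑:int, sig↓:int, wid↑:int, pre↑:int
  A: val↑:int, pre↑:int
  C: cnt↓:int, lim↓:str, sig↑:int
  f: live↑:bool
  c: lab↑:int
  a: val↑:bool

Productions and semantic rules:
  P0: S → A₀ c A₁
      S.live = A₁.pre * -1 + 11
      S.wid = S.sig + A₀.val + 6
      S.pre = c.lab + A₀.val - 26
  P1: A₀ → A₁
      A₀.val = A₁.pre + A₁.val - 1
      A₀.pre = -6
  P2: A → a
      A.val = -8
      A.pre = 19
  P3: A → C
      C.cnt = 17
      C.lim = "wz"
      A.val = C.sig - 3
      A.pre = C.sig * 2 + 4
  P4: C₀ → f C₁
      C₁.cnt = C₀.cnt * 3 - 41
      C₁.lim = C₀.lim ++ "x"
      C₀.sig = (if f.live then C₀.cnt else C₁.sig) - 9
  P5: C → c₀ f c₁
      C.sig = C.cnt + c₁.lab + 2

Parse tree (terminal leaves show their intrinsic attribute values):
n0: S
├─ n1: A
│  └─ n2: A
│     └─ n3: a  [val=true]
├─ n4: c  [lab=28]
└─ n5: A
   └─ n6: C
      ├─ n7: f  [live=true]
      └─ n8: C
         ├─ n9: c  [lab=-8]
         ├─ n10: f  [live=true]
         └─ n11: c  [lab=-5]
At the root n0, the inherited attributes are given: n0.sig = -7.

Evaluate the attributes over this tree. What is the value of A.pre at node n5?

1. n0.sig = -7  [given at root]
2. n3.val = true  [terminal]
3. n2.val = -8  [-8]
4. n2.pre = 19  [19]
5. n1.val = 10  [A₁.pre + A₁.val - 1]
6. n1.pre = -6  [-6]
7. n4.lab = 28  [terminal]
8. n6.cnt = 17  [17]
9. n6.lim = "wz"  ["wz"]
10. n7.live = true  [terminal]
11. n8.cnt = 10  [C₀.cnt * 3 - 41]
12. n8.lim = "wzx"  [C₀.lim ++ "x"]
13. n9.lab = -8  [terminal]
14. n10.live = true  [terminal]
15. n11.lab = -5  [terminal]
16. n8.sig = 7  [C.cnt + c₁.lab + 2]
17. n6.sig = 8  [(if f.live then C₀.cnt else C₁.sig) - 9]
18. n5.val = 5  [C.sig - 3]
19. n5.pre = 20  [C.sig * 2 + 4]
20. n0.live = -9  [A₁.pre * -1 + 11]
21. n0.wid = 9  [S.sig + A₀.val + 6]
22. n0.pre = 12  [c.lab + A₀.val - 26]

20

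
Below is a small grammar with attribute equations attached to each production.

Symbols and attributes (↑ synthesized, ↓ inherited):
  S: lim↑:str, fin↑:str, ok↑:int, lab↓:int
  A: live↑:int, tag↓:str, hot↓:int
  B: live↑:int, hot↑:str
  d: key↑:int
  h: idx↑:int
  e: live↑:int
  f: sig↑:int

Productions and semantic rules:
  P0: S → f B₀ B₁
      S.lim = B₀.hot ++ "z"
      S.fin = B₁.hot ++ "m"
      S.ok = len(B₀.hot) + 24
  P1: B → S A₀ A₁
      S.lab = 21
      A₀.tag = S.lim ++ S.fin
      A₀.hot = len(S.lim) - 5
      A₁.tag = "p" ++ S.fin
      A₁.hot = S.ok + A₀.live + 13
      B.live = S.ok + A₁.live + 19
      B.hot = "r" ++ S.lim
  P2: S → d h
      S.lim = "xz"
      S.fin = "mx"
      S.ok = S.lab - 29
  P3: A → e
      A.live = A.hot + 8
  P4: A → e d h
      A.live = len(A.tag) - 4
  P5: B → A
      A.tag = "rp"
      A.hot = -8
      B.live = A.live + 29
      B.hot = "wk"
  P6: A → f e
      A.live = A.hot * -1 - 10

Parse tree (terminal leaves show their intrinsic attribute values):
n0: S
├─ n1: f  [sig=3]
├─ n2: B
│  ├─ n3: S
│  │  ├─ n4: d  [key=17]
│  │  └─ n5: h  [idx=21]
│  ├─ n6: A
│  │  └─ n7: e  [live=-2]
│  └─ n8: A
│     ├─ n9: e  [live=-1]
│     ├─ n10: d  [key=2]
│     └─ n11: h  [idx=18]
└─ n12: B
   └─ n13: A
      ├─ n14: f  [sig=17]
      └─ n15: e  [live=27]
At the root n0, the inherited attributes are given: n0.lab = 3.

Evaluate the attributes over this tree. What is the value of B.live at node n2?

1. n0.lab = 3  [given at root]
2. n1.sig = 3  [terminal]
3. n3.lab = 21  [21]
4. n4.key = 17  [terminal]
5. n5.idx = 21  [terminal]
6. n3.lim = "xz"  ["xz"]
7. n3.fin = "mx"  ["mx"]
8. n3.ok = -8  [S.lab - 29]
9. n6.tag = "xzmx"  [S.lim ++ S.fin]
10. n6.hot = -3  [len(S.lim) - 5]
11. n7.live = -2  [terminal]
12. n6.live = 5  [A.hot + 8]
13. n8.tag = "pmx"  ["p" ++ S.fin]
14. n8.hot = 10  [S.ok + A₀.live + 13]
15. n9.live = -1  [terminal]
16. n10.key = 2  [terminal]
17. n11.idx = 18  [terminal]
18. n8.live = -1  [len(A.tag) - 4]
19. n2.live = 10  [S.ok + A₁.live + 19]
20. n2.hot = "rxz"  ["r" ++ S.lim]
21. n13.tag = "rp"  ["rp"]
22. n13.hot = -8  [-8]
23. n14.sig = 17  [terminal]
24. n15.live = 27  [terminal]
25. n13.live = -2  [A.hot * -1 - 10]
26. n12.live = 27  [A.live + 29]
27. n12.hot = "wk"  ["wk"]
28. n0.lim = "rxzz"  [B₀.hot ++ "z"]
29. n0.fin = "wkm"  [B₁.hot ++ "m"]
30. n0.ok = 27  [len(B₀.hot) + 24]

10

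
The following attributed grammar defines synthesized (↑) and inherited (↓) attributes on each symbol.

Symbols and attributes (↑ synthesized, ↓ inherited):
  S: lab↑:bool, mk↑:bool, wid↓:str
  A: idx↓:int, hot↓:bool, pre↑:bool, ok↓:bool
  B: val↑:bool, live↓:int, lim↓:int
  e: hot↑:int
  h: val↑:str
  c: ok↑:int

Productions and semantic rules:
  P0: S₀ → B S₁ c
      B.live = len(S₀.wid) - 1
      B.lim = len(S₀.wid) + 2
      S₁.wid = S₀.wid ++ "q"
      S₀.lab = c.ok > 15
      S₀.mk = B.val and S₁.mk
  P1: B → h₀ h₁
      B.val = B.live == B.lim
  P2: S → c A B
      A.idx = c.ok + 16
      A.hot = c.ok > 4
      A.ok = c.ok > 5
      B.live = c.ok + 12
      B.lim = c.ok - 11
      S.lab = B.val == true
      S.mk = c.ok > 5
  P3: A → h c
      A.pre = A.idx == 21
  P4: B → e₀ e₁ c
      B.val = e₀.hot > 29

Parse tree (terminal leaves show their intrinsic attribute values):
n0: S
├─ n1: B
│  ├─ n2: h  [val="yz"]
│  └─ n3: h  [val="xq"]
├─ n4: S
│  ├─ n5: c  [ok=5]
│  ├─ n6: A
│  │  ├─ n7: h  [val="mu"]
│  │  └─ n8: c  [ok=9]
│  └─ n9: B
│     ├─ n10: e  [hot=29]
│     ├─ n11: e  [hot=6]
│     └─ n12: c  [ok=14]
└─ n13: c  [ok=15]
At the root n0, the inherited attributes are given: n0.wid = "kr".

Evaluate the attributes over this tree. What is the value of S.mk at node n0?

false

1. n0.wid = "kr"  [given at root]
2. n1.live = 1  [len(S₀.wid) - 1]
3. n1.lim = 4  [len(S₀.wid) + 2]
4. n2.val = "yz"  [terminal]
5. n3.val = "xq"  [terminal]
6. n1.val = false  [B.live == B.lim]
7. n4.wid = "krq"  [S₀.wid ++ "q"]
8. n5.ok = 5  [terminal]
9. n6.idx = 21  [c.ok + 16]
10. n6.hot = true  [c.ok > 4]
11. n6.ok = false  [c.ok > 5]
12. n7.val = "mu"  [terminal]
13. n8.ok = 9  [terminal]
14. n6.pre = true  [A.idx == 21]
15. n9.live = 17  [c.ok + 12]
16. n9.lim = -6  [c.ok - 11]
17. n10.hot = 29  [terminal]
18. n11.hot = 6  [terminal]
19. n12.ok = 14  [terminal]
20. n9.val = false  [e₀.hot > 29]
21. n4.lab = false  [B.val == true]
22. n4.mk = false  [c.ok > 5]
23. n13.ok = 15  [terminal]
24. n0.lab = false  [c.ok > 15]
25. n0.mk = false  [B.val and S₁.mk]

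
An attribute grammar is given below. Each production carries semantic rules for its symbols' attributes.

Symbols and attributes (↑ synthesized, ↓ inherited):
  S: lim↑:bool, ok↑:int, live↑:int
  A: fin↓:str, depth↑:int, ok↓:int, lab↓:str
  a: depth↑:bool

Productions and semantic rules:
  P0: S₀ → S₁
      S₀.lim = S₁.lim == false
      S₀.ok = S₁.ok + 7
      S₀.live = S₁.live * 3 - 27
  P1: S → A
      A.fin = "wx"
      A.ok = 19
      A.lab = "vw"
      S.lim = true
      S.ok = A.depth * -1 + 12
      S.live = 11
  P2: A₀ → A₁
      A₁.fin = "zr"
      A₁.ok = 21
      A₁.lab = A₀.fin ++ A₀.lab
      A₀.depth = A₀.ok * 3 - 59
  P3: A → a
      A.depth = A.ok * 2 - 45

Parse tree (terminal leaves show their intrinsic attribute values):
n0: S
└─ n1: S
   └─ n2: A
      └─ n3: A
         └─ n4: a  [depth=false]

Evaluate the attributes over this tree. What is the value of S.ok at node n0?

21

1. n2.fin = "wx"  ["wx"]
2. n2.ok = 19  [19]
3. n2.lab = "vw"  ["vw"]
4. n3.fin = "zr"  ["zr"]
5. n3.ok = 21  [21]
6. n3.lab = "wxvw"  [A₀.fin ++ A₀.lab]
7. n4.depth = false  [terminal]
8. n3.depth = -3  [A.ok * 2 - 45]
9. n2.depth = -2  [A₀.ok * 3 - 59]
10. n1.lim = true  [true]
11. n1.ok = 14  [A.depth * -1 + 12]
12. n1.live = 11  [11]
13. n0.lim = false  [S₁.lim == false]
14. n0.ok = 21  [S₁.ok + 7]
15. n0.live = 6  [S₁.live * 3 - 27]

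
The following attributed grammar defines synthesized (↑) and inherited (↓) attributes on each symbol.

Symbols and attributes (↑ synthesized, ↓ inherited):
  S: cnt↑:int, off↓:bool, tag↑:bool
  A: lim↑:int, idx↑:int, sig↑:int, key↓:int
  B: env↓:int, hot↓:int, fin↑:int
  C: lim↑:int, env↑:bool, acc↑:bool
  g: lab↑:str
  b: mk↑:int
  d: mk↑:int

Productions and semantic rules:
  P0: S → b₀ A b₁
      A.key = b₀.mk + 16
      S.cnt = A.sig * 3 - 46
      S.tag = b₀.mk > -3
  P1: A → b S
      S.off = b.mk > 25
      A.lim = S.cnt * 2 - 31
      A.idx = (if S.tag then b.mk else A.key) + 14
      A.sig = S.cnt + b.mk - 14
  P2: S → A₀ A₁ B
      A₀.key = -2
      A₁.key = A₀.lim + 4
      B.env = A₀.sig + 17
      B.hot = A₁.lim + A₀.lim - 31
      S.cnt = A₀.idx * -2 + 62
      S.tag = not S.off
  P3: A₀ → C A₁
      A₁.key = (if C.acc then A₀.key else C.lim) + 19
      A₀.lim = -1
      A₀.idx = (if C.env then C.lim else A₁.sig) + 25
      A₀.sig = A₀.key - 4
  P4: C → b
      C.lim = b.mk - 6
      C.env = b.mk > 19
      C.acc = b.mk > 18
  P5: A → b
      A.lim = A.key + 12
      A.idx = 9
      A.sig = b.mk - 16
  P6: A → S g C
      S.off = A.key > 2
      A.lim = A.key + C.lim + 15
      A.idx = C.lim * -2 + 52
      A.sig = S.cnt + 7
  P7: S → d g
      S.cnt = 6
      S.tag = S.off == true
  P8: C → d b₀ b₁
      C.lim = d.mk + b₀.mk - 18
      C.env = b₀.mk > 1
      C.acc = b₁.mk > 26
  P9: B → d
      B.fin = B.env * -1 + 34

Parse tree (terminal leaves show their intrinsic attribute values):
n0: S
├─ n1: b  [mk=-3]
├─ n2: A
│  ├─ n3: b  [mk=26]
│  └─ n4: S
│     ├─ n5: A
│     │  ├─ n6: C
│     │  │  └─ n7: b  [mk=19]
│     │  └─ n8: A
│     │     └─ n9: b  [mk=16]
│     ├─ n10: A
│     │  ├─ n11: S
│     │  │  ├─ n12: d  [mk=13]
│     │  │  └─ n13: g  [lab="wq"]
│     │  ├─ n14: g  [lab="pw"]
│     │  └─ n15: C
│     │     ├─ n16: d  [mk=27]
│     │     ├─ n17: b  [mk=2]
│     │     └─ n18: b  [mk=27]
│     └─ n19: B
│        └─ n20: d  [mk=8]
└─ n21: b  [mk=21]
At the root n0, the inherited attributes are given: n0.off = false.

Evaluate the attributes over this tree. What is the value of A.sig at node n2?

24

1. n0.off = false  [given at root]
2. n1.mk = -3  [terminal]
3. n2.key = 13  [b₀.mk + 16]
4. n3.mk = 26  [terminal]
5. n4.off = true  [b.mk > 25]
6. n5.key = -2  [-2]
7. n7.mk = 19  [terminal]
8. n6.lim = 13  [b.mk - 6]
9. n6.env = false  [b.mk > 19]
10. n6.acc = true  [b.mk > 18]
11. n8.key = 17  [(if C.acc then A₀.key else C.lim) + 19]
12. n9.mk = 16  [terminal]
13. n8.lim = 29  [A.key + 12]
14. n8.idx = 9  [9]
15. n8.sig = 0  [b.mk - 16]
16. n5.lim = -1  [-1]
17. n5.idx = 25  [(if C.env then C.lim else A₁.sig) + 25]
18. n5.sig = -6  [A₀.key - 4]
19. n10.key = 3  [A₀.lim + 4]
20. n11.off = true  [A.key > 2]
21. n12.mk = 13  [terminal]
22. n13.lab = "wq"  [terminal]
23. n11.cnt = 6  [6]
24. n11.tag = true  [S.off == true]
25. n14.lab = "pw"  [terminal]
26. n16.mk = 27  [terminal]
27. n17.mk = 2  [terminal]
28. n18.mk = 27  [terminal]
29. n15.lim = 11  [d.mk + b₀.mk - 18]
30. n15.env = true  [b₀.mk > 1]
31. n15.acc = true  [b₁.mk > 26]
32. n10.lim = 29  [A.key + C.lim + 15]
33. n10.idx = 30  [C.lim * -2 + 52]
34. n10.sig = 13  [S.cnt + 7]
35. n19.env = 11  [A₀.sig + 17]
36. n19.hot = -3  [A₁.lim + A₀.lim - 31]
37. n20.mk = 8  [terminal]
38. n19.fin = 23  [B.env * -1 + 34]
39. n4.cnt = 12  [A₀.idx * -2 + 62]
40. n4.tag = false  [not S.off]
41. n2.lim = -7  [S.cnt * 2 - 31]
42. n2.idx = 27  [(if S.tag then b.mk else A.key) + 14]
43. n2.sig = 24  [S.cnt + b.mk - 14]
44. n21.mk = 21  [terminal]
45. n0.cnt = 26  [A.sig * 3 - 46]
46. n0.tag = false  [b₀.mk > -3]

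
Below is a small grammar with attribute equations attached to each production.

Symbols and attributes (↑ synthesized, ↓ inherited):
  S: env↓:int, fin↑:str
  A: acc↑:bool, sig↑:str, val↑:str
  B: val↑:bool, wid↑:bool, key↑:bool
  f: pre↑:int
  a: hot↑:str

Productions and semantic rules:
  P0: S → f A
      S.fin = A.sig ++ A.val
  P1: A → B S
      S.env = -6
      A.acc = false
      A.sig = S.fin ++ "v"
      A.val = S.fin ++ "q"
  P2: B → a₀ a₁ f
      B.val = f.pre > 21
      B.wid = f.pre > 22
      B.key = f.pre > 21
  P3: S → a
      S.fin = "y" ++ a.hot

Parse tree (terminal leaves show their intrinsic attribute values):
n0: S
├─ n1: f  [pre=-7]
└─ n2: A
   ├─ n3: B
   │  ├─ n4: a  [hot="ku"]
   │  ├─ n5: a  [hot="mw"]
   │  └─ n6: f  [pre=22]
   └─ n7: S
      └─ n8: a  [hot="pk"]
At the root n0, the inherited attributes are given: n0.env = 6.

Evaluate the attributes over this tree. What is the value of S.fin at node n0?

"ypkvypkq"

1. n0.env = 6  [given at root]
2. n1.pre = -7  [terminal]
3. n4.hot = "ku"  [terminal]
4. n5.hot = "mw"  [terminal]
5. n6.pre = 22  [terminal]
6. n3.val = true  [f.pre > 21]
7. n3.wid = false  [f.pre > 22]
8. n3.key = true  [f.pre > 21]
9. n7.env = -6  [-6]
10. n8.hot = "pk"  [terminal]
11. n7.fin = "ypk"  ["y" ++ a.hot]
12. n2.acc = false  [false]
13. n2.sig = "ypkv"  [S.fin ++ "v"]
14. n2.val = "ypkq"  [S.fin ++ "q"]
15. n0.fin = "ypkvypkq"  [A.sig ++ A.val]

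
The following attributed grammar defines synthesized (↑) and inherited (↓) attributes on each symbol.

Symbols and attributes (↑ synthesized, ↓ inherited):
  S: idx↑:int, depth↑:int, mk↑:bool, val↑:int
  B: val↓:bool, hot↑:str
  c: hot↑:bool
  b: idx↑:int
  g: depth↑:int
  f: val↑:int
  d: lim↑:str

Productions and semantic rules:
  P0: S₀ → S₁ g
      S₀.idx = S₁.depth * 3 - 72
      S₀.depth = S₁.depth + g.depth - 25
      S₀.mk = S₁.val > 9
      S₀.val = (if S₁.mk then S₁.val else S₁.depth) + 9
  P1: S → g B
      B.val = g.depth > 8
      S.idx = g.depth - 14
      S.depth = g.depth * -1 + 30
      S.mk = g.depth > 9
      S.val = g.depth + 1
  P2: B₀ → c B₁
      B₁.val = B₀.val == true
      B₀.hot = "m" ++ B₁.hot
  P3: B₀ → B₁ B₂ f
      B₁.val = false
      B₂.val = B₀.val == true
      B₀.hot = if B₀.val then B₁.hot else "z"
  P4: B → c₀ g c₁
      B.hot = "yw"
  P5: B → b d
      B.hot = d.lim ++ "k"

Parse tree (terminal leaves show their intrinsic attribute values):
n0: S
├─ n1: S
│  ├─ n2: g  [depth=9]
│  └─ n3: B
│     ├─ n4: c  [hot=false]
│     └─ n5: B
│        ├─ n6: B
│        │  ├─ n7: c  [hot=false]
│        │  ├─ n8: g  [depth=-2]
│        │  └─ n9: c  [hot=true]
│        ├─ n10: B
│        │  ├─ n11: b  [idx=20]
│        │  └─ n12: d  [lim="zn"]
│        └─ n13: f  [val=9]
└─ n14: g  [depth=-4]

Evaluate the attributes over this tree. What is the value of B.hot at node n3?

"myw"

1. n2.depth = 9  [terminal]
2. n3.val = true  [g.depth > 8]
3. n4.hot = false  [terminal]
4. n5.val = true  [B₀.val == true]
5. n6.val = false  [false]
6. n7.hot = false  [terminal]
7. n8.depth = -2  [terminal]
8. n9.hot = true  [terminal]
9. n6.hot = "yw"  ["yw"]
10. n10.val = true  [B₀.val == true]
11. n11.idx = 20  [terminal]
12. n12.lim = "zn"  [terminal]
13. n10.hot = "znk"  [d.lim ++ "k"]
14. n13.val = 9  [terminal]
15. n5.hot = "yw"  [if B₀.val then B₁.hot else "z"]
16. n3.hot = "myw"  ["m" ++ B₁.hot]
17. n1.idx = -5  [g.depth - 14]
18. n1.depth = 21  [g.depth * -1 + 30]
19. n1.mk = false  [g.depth > 9]
20. n1.val = 10  [g.depth + 1]
21. n14.depth = -4  [terminal]
22. n0.idx = -9  [S₁.depth * 3 - 72]
23. n0.depth = -8  [S₁.depth + g.depth - 25]
24. n0.mk = true  [S₁.val > 9]
25. n0.val = 30  [(if S₁.mk then S₁.val else S₁.depth) + 9]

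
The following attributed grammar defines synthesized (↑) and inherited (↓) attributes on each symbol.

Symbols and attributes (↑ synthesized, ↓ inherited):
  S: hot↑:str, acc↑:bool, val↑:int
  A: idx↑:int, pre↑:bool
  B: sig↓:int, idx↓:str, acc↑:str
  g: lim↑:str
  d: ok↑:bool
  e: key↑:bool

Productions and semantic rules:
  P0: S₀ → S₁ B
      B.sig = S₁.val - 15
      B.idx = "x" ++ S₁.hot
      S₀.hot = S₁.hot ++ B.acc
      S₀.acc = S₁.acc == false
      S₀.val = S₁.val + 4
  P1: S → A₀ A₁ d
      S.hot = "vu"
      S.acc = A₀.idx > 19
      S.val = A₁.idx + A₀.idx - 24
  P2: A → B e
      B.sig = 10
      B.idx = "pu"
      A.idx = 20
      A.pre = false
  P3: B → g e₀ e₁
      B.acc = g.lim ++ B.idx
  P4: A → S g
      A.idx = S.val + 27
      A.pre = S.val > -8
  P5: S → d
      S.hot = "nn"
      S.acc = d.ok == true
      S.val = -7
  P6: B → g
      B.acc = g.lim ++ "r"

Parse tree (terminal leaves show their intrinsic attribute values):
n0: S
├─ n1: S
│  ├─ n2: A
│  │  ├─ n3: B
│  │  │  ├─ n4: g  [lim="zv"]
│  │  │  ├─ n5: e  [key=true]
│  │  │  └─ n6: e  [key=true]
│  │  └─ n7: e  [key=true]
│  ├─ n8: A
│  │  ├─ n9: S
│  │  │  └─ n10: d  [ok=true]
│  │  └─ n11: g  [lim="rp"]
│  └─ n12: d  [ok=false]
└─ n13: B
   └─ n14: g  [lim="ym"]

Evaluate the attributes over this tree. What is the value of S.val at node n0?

20

1. n3.sig = 10  [10]
2. n3.idx = "pu"  ["pu"]
3. n4.lim = "zv"  [terminal]
4. n5.key = true  [terminal]
5. n6.key = true  [terminal]
6. n3.acc = "zvpu"  [g.lim ++ B.idx]
7. n7.key = true  [terminal]
8. n2.idx = 20  [20]
9. n2.pre = false  [false]
10. n10.ok = true  [terminal]
11. n9.hot = "nn"  ["nn"]
12. n9.acc = true  [d.ok == true]
13. n9.val = -7  [-7]
14. n11.lim = "rp"  [terminal]
15. n8.idx = 20  [S.val + 27]
16. n8.pre = true  [S.val > -8]
17. n12.ok = false  [terminal]
18. n1.hot = "vu"  ["vu"]
19. n1.acc = true  [A₀.idx > 19]
20. n1.val = 16  [A₁.idx + A₀.idx - 24]
21. n13.sig = 1  [S₁.val - 15]
22. n13.idx = "xvu"  ["x" ++ S₁.hot]
23. n14.lim = "ym"  [terminal]
24. n13.acc = "ymr"  [g.lim ++ "r"]
25. n0.hot = "vuymr"  [S₁.hot ++ B.acc]
26. n0.acc = false  [S₁.acc == false]
27. n0.val = 20  [S₁.val + 4]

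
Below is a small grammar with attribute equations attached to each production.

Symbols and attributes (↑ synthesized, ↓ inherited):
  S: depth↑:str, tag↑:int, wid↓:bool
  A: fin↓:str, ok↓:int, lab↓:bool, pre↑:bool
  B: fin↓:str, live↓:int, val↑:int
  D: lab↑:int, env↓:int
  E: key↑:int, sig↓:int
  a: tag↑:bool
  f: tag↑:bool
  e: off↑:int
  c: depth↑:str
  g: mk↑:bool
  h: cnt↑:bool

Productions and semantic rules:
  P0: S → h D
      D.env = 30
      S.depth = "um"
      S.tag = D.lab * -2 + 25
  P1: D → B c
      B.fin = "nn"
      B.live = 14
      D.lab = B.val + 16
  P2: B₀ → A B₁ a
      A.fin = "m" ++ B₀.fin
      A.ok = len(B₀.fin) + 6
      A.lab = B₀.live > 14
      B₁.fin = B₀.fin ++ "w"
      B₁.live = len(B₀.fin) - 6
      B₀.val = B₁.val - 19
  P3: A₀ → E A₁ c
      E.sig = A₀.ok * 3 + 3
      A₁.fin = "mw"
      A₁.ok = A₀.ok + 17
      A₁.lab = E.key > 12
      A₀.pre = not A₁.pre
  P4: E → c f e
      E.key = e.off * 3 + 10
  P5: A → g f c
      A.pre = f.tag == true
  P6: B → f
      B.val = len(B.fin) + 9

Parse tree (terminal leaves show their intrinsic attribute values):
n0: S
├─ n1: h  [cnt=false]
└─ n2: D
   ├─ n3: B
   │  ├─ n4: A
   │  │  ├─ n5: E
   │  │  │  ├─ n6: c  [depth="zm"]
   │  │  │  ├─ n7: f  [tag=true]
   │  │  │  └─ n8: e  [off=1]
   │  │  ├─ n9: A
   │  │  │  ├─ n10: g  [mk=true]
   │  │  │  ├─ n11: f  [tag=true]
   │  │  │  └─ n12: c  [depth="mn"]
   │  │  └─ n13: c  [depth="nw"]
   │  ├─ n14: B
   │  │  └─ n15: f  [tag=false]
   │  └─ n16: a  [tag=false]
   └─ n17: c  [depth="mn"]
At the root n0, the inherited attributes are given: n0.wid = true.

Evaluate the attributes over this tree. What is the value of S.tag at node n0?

7

1. n0.wid = true  [given at root]
2. n1.cnt = false  [terminal]
3. n2.env = 30  [30]
4. n3.fin = "nn"  ["nn"]
5. n3.live = 14  [14]
6. n4.fin = "mnn"  ["m" ++ B₀.fin]
7. n4.ok = 8  [len(B₀.fin) + 6]
8. n4.lab = false  [B₀.live > 14]
9. n5.sig = 27  [A₀.ok * 3 + 3]
10. n6.depth = "zm"  [terminal]
11. n7.tag = true  [terminal]
12. n8.off = 1  [terminal]
13. n5.key = 13  [e.off * 3 + 10]
14. n9.fin = "mw"  ["mw"]
15. n9.ok = 25  [A₀.ok + 17]
16. n9.lab = true  [E.key > 12]
17. n10.mk = true  [terminal]
18. n11.tag = true  [terminal]
19. n12.depth = "mn"  [terminal]
20. n9.pre = true  [f.tag == true]
21. n13.depth = "nw"  [terminal]
22. n4.pre = false  [not A₁.pre]
23. n14.fin = "nnw"  [B₀.fin ++ "w"]
24. n14.live = -4  [len(B₀.fin) - 6]
25. n15.tag = false  [terminal]
26. n14.val = 12  [len(B.fin) + 9]
27. n16.tag = false  [terminal]
28. n3.val = -7  [B₁.val - 19]
29. n17.depth = "mn"  [terminal]
30. n2.lab = 9  [B.val + 16]
31. n0.depth = "um"  ["um"]
32. n0.tag = 7  [D.lab * -2 + 25]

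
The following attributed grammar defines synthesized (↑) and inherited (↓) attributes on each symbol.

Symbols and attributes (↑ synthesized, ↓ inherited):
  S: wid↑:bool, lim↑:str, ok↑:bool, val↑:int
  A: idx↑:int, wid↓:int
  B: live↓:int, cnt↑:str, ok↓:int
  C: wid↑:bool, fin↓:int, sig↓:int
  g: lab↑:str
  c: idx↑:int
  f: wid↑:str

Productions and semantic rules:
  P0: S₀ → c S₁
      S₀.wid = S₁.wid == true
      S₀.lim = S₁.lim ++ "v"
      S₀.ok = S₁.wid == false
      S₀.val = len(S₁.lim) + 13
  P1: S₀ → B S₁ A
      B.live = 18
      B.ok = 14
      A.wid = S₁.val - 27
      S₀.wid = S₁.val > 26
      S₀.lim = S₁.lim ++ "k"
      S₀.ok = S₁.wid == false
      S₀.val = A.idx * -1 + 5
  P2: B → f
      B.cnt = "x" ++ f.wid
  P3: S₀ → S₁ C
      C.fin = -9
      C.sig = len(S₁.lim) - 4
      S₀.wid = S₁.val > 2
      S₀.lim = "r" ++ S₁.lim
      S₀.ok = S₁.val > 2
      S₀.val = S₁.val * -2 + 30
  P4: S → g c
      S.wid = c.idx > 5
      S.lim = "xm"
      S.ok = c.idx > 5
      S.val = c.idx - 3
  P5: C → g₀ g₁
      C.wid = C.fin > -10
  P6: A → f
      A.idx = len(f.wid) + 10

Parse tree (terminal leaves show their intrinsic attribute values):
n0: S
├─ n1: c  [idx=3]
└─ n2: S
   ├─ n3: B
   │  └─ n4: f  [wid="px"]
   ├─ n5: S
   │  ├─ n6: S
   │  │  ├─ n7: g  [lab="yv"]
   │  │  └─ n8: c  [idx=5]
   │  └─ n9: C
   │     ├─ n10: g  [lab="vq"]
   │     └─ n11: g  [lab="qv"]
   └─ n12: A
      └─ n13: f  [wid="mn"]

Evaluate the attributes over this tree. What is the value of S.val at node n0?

1. n1.idx = 3  [terminal]
2. n3.live = 18  [18]
3. n3.ok = 14  [14]
4. n4.wid = "px"  [terminal]
5. n3.cnt = "xpx"  ["x" ++ f.wid]
6. n7.lab = "yv"  [terminal]
7. n8.idx = 5  [terminal]
8. n6.wid = false  [c.idx > 5]
9. n6.lim = "xm"  ["xm"]
10. n6.ok = false  [c.idx > 5]
11. n6.val = 2  [c.idx - 3]
12. n9.fin = -9  [-9]
13. n9.sig = -2  [len(S₁.lim) - 4]
14. n10.lab = "vq"  [terminal]
15. n11.lab = "qv"  [terminal]
16. n9.wid = true  [C.fin > -10]
17. n5.wid = false  [S₁.val > 2]
18. n5.lim = "rxm"  ["r" ++ S₁.lim]
19. n5.ok = false  [S₁.val > 2]
20. n5.val = 26  [S₁.val * -2 + 30]
21. n12.wid = -1  [S₁.val - 27]
22. n13.wid = "mn"  [terminal]
23. n12.idx = 12  [len(f.wid) + 10]
24. n2.wid = false  [S₁.val > 26]
25. n2.lim = "rxmk"  [S₁.lim ++ "k"]
26. n2.ok = true  [S₁.wid == false]
27. n2.val = -7  [A.idx * -1 + 5]
28. n0.wid = false  [S₁.wid == true]
29. n0.lim = "rxmkv"  [S₁.lim ++ "v"]
30. n0.ok = true  [S₁.wid == false]
31. n0.val = 17  [len(S₁.lim) + 13]

17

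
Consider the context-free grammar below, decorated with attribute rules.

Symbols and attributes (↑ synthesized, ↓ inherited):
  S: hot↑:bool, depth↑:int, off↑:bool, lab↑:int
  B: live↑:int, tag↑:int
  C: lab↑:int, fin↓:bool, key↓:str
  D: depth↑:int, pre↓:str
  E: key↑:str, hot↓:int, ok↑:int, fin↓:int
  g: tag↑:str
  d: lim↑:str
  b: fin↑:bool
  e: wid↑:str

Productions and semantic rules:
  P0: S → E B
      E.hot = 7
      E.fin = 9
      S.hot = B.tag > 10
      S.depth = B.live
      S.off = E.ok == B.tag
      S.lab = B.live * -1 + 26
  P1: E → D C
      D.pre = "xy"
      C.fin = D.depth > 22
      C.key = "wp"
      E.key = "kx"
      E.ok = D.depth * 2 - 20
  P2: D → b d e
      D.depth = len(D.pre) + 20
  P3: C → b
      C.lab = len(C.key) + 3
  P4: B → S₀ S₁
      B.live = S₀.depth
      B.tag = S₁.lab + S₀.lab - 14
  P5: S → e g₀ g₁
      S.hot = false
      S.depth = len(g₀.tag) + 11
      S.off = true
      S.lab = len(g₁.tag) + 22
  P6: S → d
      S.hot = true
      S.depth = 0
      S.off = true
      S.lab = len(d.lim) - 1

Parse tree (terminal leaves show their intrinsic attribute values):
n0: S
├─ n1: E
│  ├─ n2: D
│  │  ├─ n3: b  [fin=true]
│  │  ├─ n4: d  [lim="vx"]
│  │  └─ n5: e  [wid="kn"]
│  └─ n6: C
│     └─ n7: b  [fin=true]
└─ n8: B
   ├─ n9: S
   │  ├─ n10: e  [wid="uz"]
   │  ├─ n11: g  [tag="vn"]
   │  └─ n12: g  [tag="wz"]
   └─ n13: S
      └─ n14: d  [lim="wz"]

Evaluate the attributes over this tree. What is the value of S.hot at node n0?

1. n1.hot = 7  [7]
2. n1.fin = 9  [9]
3. n2.pre = "xy"  ["xy"]
4. n3.fin = true  [terminal]
5. n4.lim = "vx"  [terminal]
6. n5.wid = "kn"  [terminal]
7. n2.depth = 22  [len(D.pre) + 20]
8. n6.fin = false  [D.depth > 22]
9. n6.key = "wp"  ["wp"]
10. n7.fin = true  [terminal]
11. n6.lab = 5  [len(C.key) + 3]
12. n1.key = "kx"  ["kx"]
13. n1.ok = 24  [D.depth * 2 - 20]
14. n10.wid = "uz"  [terminal]
15. n11.tag = "vn"  [terminal]
16. n12.tag = "wz"  [terminal]
17. n9.hot = false  [false]
18. n9.depth = 13  [len(g₀.tag) + 11]
19. n9.off = true  [true]
20. n9.lab = 24  [len(g₁.tag) + 22]
21. n14.lim = "wz"  [terminal]
22. n13.hot = true  [true]
23. n13.depth = 0  [0]
24. n13.off = true  [true]
25. n13.lab = 1  [len(d.lim) - 1]
26. n8.live = 13  [S₀.depth]
27. n8.tag = 11  [S₁.lab + S₀.lab - 14]
28. n0.hot = true  [B.tag > 10]
29. n0.depth = 13  [B.live]
30. n0.off = false  [E.ok == B.tag]
31. n0.lab = 13  [B.live * -1 + 26]

true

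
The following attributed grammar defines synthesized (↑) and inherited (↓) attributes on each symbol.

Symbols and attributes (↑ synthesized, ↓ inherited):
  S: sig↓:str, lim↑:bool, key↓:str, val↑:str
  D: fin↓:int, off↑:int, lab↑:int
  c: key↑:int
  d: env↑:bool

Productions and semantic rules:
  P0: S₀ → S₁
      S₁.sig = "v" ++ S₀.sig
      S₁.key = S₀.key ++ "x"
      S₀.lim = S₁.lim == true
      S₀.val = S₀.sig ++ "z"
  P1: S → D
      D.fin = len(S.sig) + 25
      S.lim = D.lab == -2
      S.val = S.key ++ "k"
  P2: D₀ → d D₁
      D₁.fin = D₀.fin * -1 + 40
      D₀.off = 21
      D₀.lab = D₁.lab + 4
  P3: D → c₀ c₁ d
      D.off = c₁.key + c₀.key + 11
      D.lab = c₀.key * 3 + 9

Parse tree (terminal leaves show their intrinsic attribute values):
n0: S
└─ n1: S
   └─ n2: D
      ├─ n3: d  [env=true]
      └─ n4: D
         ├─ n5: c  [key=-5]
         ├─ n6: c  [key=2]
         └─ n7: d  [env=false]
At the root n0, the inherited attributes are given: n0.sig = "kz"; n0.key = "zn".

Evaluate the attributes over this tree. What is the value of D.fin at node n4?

12

1. n0.sig = "kz"  [given at root]
2. n0.key = "zn"  [given at root]
3. n1.sig = "vkz"  ["v" ++ S₀.sig]
4. n1.key = "znx"  [S₀.key ++ "x"]
5. n2.fin = 28  [len(S.sig) + 25]
6. n3.env = true  [terminal]
7. n4.fin = 12  [D₀.fin * -1 + 40]
8. n5.key = -5  [terminal]
9. n6.key = 2  [terminal]
10. n7.env = false  [terminal]
11. n4.off = 8  [c₁.key + c₀.key + 11]
12. n4.lab = -6  [c₀.key * 3 + 9]
13. n2.off = 21  [21]
14. n2.lab = -2  [D₁.lab + 4]
15. n1.lim = true  [D.lab == -2]
16. n1.val = "znxk"  [S.key ++ "k"]
17. n0.lim = true  [S₁.lim == true]
18. n0.val = "kzz"  [S₀.sig ++ "z"]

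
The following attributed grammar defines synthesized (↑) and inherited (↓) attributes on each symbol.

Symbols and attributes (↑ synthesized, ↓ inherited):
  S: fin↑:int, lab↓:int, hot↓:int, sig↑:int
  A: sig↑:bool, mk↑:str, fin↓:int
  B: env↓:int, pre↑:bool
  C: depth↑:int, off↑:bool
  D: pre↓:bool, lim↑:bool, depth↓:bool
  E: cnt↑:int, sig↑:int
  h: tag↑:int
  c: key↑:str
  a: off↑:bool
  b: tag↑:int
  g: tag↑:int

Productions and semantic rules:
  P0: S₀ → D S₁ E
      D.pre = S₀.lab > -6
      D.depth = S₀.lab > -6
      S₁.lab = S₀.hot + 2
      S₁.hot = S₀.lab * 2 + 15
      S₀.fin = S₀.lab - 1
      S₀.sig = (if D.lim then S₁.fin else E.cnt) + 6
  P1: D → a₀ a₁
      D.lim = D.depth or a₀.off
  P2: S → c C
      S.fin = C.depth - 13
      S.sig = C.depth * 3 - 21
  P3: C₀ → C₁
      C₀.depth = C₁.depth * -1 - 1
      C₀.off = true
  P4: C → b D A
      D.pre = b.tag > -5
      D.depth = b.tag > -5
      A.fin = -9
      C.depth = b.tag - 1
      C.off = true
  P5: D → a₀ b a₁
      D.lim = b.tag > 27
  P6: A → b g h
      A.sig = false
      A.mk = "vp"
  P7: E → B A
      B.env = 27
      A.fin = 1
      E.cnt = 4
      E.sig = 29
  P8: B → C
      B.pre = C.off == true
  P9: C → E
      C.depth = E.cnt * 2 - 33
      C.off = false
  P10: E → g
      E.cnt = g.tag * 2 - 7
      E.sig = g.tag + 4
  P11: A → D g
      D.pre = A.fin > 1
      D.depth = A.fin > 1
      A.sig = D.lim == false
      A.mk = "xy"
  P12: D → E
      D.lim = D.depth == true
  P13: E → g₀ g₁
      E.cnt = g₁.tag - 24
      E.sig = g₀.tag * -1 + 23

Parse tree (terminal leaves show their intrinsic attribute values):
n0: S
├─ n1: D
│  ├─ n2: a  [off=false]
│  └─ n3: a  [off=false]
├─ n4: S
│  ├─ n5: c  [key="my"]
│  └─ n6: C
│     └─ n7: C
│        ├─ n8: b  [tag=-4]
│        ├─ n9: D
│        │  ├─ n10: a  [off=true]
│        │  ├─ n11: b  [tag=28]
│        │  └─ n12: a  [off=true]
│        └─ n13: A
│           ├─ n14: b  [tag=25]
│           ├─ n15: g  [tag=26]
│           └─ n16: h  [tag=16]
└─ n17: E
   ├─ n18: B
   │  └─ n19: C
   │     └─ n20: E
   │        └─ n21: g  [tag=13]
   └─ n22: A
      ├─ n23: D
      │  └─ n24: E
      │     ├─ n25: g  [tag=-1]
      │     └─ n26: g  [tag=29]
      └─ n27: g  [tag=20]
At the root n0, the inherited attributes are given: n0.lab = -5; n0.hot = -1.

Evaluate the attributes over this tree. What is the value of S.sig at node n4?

-9

1. n0.lab = -5  [given at root]
2. n0.hot = -1  [given at root]
3. n1.pre = true  [S₀.lab > -6]
4. n1.depth = true  [S₀.lab > -6]
5. n2.off = false  [terminal]
6. n3.off = false  [terminal]
7. n1.lim = true  [D.depth or a₀.off]
8. n4.lab = 1  [S₀.hot + 2]
9. n4.hot = 5  [S₀.lab * 2 + 15]
10. n5.key = "my"  [terminal]
11. n8.tag = -4  [terminal]
12. n9.pre = true  [b.tag > -5]
13. n9.depth = true  [b.tag > -5]
14. n10.off = true  [terminal]
15. n11.tag = 28  [terminal]
16. n12.off = true  [terminal]
17. n9.lim = true  [b.tag > 27]
18. n13.fin = -9  [-9]
19. n14.tag = 25  [terminal]
20. n15.tag = 26  [terminal]
21. n16.tag = 16  [terminal]
22. n13.sig = false  [false]
23. n13.mk = "vp"  ["vp"]
24. n7.depth = -5  [b.tag - 1]
25. n7.off = true  [true]
26. n6.depth = 4  [C₁.depth * -1 - 1]
27. n6.off = true  [true]
28. n4.fin = -9  [C.depth - 13]
29. n4.sig = -9  [C.depth * 3 - 21]
30. n18.env = 27  [27]
31. n21.tag = 13  [terminal]
32. n20.cnt = 19  [g.tag * 2 - 7]
33. n20.sig = 17  [g.tag + 4]
34. n19.depth = 5  [E.cnt * 2 - 33]
35. n19.off = false  [false]
36. n18.pre = false  [C.off == true]
37. n22.fin = 1  [1]
38. n23.pre = false  [A.fin > 1]
39. n23.depth = false  [A.fin > 1]
40. n25.tag = -1  [terminal]
41. n26.tag = 29  [terminal]
42. n24.cnt = 5  [g₁.tag - 24]
43. n24.sig = 24  [g₀.tag * -1 + 23]
44. n23.lim = false  [D.depth == true]
45. n27.tag = 20  [terminal]
46. n22.sig = true  [D.lim == false]
47. n22.mk = "xy"  ["xy"]
48. n17.cnt = 4  [4]
49. n17.sig = 29  [29]
50. n0.fin = -6  [S₀.lab - 1]
51. n0.sig = -3  [(if D.lim then S₁.fin else E.cnt) + 6]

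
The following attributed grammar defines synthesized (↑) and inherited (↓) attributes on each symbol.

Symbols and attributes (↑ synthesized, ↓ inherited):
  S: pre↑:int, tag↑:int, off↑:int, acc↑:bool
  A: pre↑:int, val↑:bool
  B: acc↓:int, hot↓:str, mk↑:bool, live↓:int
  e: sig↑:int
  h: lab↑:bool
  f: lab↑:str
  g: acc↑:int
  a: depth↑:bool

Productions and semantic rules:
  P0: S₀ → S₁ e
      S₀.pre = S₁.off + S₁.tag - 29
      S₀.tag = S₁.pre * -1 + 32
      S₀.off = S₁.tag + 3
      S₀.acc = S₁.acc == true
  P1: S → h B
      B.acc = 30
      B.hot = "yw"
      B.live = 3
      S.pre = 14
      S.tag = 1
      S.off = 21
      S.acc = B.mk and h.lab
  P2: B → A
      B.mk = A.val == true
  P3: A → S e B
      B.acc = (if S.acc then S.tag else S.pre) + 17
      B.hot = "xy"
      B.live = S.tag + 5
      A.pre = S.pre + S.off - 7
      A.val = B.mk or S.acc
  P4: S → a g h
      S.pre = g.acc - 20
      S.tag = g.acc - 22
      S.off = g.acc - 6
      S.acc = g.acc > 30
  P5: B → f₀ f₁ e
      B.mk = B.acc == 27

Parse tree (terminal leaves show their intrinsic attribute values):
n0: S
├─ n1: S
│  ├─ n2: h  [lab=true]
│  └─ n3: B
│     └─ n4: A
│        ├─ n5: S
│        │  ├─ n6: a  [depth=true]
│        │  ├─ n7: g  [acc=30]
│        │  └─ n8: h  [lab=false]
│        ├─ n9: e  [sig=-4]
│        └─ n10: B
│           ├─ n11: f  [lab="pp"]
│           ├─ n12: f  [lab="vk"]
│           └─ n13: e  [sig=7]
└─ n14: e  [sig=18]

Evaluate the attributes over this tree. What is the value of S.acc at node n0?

true

1. n2.lab = true  [terminal]
2. n3.acc = 30  [30]
3. n3.hot = "yw"  ["yw"]
4. n3.live = 3  [3]
5. n6.depth = true  [terminal]
6. n7.acc = 30  [terminal]
7. n8.lab = false  [terminal]
8. n5.pre = 10  [g.acc - 20]
9. n5.tag = 8  [g.acc - 22]
10. n5.off = 24  [g.acc - 6]
11. n5.acc = false  [g.acc > 30]
12. n9.sig = -4  [terminal]
13. n10.acc = 27  [(if S.acc then S.tag else S.pre) + 17]
14. n10.hot = "xy"  ["xy"]
15. n10.live = 13  [S.tag + 5]
16. n11.lab = "pp"  [terminal]
17. n12.lab = "vk"  [terminal]
18. n13.sig = 7  [terminal]
19. n10.mk = true  [B.acc == 27]
20. n4.pre = 27  [S.pre + S.off - 7]
21. n4.val = true  [B.mk or S.acc]
22. n3.mk = true  [A.val == true]
23. n1.pre = 14  [14]
24. n1.tag = 1  [1]
25. n1.off = 21  [21]
26. n1.acc = true  [B.mk and h.lab]
27. n14.sig = 18  [terminal]
28. n0.pre = -7  [S₁.off + S₁.tag - 29]
29. n0.tag = 18  [S₁.pre * -1 + 32]
30. n0.off = 4  [S₁.tag + 3]
31. n0.acc = true  [S₁.acc == true]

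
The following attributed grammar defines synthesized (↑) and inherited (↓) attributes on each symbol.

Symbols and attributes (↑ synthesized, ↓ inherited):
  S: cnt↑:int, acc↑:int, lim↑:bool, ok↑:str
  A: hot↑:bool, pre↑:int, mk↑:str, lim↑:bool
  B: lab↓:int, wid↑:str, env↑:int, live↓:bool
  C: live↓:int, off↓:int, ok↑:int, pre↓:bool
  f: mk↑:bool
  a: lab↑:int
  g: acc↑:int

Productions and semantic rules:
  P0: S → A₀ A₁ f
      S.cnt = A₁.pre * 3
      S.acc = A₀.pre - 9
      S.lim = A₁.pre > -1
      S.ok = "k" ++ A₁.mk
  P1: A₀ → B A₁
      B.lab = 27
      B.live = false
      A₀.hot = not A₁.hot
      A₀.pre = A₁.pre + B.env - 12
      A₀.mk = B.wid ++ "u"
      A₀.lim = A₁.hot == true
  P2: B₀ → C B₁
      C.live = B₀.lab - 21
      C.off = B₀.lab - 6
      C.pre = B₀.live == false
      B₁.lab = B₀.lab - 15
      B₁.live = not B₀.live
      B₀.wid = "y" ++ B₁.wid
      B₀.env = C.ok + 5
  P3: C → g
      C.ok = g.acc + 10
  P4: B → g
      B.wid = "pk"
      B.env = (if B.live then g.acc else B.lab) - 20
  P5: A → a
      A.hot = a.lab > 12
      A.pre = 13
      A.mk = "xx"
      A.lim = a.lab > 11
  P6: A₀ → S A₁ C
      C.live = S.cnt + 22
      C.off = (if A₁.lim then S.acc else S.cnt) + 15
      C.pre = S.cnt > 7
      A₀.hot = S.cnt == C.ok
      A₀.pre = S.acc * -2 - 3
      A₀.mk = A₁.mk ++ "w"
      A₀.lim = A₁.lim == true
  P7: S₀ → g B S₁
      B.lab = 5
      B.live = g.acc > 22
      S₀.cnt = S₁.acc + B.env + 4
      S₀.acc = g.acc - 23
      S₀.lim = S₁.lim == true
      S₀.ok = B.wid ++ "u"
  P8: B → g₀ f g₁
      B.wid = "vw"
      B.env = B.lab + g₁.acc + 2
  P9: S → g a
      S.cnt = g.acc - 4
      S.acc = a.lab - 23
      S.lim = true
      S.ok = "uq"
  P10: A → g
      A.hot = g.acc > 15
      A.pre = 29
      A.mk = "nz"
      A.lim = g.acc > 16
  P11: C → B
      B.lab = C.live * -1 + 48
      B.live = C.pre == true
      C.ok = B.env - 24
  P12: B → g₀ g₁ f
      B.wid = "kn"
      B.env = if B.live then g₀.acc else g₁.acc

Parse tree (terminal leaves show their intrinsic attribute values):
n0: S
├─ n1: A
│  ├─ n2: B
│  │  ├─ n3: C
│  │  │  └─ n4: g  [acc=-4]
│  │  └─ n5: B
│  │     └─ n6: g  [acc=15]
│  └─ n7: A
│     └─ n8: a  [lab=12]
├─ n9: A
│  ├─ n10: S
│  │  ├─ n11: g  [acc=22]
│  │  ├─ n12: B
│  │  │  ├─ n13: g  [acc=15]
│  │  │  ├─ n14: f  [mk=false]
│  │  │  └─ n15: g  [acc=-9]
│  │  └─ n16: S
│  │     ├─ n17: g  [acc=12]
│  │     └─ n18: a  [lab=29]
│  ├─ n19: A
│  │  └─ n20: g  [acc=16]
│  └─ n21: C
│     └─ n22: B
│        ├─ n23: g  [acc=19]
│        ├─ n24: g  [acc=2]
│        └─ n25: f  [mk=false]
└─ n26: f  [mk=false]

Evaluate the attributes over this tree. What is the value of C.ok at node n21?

1. n2.lab = 27  [27]
2. n2.live = false  [false]
3. n3.live = 6  [B₀.lab - 21]
4. n3.off = 21  [B₀.lab - 6]
5. n3.pre = true  [B₀.live == false]
6. n4.acc = -4  [terminal]
7. n3.ok = 6  [g.acc + 10]
8. n5.lab = 12  [B₀.lab - 15]
9. n5.live = true  [not B₀.live]
10. n6.acc = 15  [terminal]
11. n5.wid = "pk"  ["pk"]
12. n5.env = -5  [(if B.live then g.acc else B.lab) - 20]
13. n2.wid = "ypk"  ["y" ++ B₁.wid]
14. n2.env = 11  [C.ok + 5]
15. n8.lab = 12  [terminal]
16. n7.hot = false  [a.lab > 12]
17. n7.pre = 13  [13]
18. n7.mk = "xx"  ["xx"]
19. n7.lim = true  [a.lab > 11]
20. n1.hot = true  [not A₁.hot]
21. n1.pre = 12  [A₁.pre + B.env - 12]
22. n1.mk = "ypku"  [B.wid ++ "u"]
23. n1.lim = false  [A₁.hot == true]
24. n11.acc = 22  [terminal]
25. n12.lab = 5  [5]
26. n12.live = false  [g.acc > 22]
27. n13.acc = 15  [terminal]
28. n14.mk = false  [terminal]
29. n15.acc = -9  [terminal]
30. n12.wid = "vw"  ["vw"]
31. n12.env = -2  [B.lab + g₁.acc + 2]
32. n17.acc = 12  [terminal]
33. n18.lab = 29  [terminal]
34. n16.cnt = 8  [g.acc - 4]
35. n16.acc = 6  [a.lab - 23]
36. n16.lim = true  [true]
37. n16.ok = "uq"  ["uq"]
38. n10.cnt = 8  [S₁.acc + B.env + 4]
39. n10.acc = -1  [g.acc - 23]
40. n10.lim = true  [S₁.lim == true]
41. n10.ok = "vwu"  [B.wid ++ "u"]
42. n20.acc = 16  [terminal]
43. n19.hot = true  [g.acc > 15]
44. n19.pre = 29  [29]
45. n19.mk = "nz"  ["nz"]
46. n19.lim = false  [g.acc > 16]
47. n21.live = 30  [S.cnt + 22]
48. n21.off = 23  [(if A₁.lim then S.acc else S.cnt) + 15]
49. n21.pre = true  [S.cnt > 7]
50. n22.lab = 18  [C.live * -1 + 48]
51. n22.live = true  [C.pre == true]
52. n23.acc = 19  [terminal]
53. n24.acc = 2  [terminal]
54. n25.mk = false  [terminal]
55. n22.wid = "kn"  ["kn"]
56. n22.env = 19  [if B.live then g₀.acc else g₁.acc]
57. n21.ok = -5  [B.env - 24]
58. n9.hot = false  [S.cnt == C.ok]
59. n9.pre = -1  [S.acc * -2 - 3]
60. n9.mk = "nzw"  [A₁.mk ++ "w"]
61. n9.lim = false  [A₁.lim == true]
62. n26.mk = false  [terminal]
63. n0.cnt = -3  [A₁.pre * 3]
64. n0.acc = 3  [A₀.pre - 9]
65. n0.lim = false  [A₁.pre > -1]
66. n0.ok = "knzw"  ["k" ++ A₁.mk]

-5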